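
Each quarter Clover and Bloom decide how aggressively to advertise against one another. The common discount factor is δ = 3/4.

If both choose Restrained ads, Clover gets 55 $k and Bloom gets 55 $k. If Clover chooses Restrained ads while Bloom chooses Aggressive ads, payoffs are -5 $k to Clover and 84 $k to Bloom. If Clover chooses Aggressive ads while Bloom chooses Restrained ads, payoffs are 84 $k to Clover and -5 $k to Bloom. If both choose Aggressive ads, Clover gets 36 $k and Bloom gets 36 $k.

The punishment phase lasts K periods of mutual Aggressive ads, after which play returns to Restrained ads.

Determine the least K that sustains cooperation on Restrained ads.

3

Need Σ_{k=1}^{K} δ^k ≥ (84−55)/(55−36) = 1.5263 at δ = 3/4.
At K = 2 the sum is 1.3125 < 1.5263; at K = 3 it is 1.7344 ≥ 1.5263.
So the minimum punishment length is K = 3.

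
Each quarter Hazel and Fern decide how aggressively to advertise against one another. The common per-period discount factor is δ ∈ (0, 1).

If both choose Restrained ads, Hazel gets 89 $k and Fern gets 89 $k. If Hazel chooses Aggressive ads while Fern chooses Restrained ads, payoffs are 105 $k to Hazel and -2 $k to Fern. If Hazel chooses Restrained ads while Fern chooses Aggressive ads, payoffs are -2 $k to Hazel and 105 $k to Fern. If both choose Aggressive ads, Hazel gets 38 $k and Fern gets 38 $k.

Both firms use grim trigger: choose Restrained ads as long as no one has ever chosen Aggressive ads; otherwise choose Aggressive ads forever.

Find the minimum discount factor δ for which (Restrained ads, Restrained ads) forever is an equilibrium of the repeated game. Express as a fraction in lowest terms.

Cooperation forever yields 89 each period: 89/(1−δ).
Deviating yields 105 once, then 38 forever: 105 + 38δ/(1−δ).
No profitable deviation requires 89/(1−δ) ≥ 105 + 38δ/(1−δ).
Multiplying by (1−δ): 89 ≥ 105(1−δ) + 38δ = 105 − 67δ.
So 67δ ≥ 16, i.e. δ ≥ 16/67.

16/67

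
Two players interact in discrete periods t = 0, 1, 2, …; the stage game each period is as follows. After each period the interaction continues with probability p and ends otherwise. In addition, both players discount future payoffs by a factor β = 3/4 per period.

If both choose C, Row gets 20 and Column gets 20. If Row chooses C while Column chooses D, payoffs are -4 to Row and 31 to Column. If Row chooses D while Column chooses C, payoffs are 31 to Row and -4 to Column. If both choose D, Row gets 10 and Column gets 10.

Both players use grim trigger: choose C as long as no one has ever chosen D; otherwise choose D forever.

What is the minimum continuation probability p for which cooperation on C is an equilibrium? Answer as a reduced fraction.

44/63

Expected continuation weight on next period's payoff is β·p = 3/4·p, which plays the role of the discount factor.
Cooperation requires 3/4·p ≥ (31−20)/(31−10) = 11/21, hence p ≥ 44/63.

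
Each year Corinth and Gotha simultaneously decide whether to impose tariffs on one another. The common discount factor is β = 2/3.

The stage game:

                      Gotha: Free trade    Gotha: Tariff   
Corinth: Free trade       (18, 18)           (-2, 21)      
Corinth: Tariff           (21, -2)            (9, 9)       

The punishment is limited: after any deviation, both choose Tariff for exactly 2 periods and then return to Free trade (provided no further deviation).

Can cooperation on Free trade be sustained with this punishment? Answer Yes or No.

Comparing payoff streams over the 3 periods until play realigns: cooperate → 18(1+β+…+β^2); deviate → 21 + 9(β+…+β^2).
Cooperation is sustained iff (18−9)(β+…+β^2) ≥ 21−18.
β+…+β^2 = 2/3·(1−(2/3)^2)/(1−2/3) = 1.1111, and (21−18)/(18−9) = 0.3333.
1.1111 ≥ 0.3333, so cooperation is sustainable.

Yes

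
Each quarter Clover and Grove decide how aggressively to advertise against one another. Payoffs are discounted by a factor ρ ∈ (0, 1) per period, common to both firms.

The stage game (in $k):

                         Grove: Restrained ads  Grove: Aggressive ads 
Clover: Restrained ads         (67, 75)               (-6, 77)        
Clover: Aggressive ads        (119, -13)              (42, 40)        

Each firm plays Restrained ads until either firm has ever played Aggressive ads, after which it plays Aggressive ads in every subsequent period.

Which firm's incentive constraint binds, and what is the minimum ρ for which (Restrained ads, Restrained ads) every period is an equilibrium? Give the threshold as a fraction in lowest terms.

Clover; ρ ≥ 52/77

Clover: cooperation gives 67 each period; deviation gives 119 once then 42 forever.
  67/(1−ρ) ≥ 119 + 42ρ/(1−ρ) ⇒ ρ ≥ 52/77.
Grove: cooperation gives 75 each period; deviation gives 77 once then 40 forever.
  ρ ≥ 2/37.
Both must hold, so the binding constraint is Clover's: ρ ≥ 52/77.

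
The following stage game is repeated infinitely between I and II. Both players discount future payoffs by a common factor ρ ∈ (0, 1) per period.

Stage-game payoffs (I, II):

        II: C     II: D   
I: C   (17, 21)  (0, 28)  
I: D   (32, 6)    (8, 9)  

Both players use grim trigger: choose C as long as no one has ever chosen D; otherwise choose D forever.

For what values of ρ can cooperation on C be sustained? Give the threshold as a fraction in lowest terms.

5/8

For I: deviation gain 32−17 = 15, per-period punishment loss 17−8 = 9. IC gives ρ ≥ 15/24 = 5/8.
For II: gain 7, loss 12 per period, so ρ ≥ 7/19.
The tighter constraint is I's, so cooperation needs ρ ≥ 5/8.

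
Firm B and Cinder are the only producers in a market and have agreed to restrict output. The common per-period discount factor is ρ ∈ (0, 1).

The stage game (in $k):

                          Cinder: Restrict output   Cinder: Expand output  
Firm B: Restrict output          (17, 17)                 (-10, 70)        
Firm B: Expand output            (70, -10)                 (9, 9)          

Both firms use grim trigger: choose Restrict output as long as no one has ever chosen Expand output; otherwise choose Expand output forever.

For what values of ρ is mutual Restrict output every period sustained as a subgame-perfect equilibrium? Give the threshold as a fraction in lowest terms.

17/(1−ρ) ≥ 70 + 9ρ/(1−ρ)
17 ≥ 70 − 61ρ
ρ ≥ 53/61.

53/61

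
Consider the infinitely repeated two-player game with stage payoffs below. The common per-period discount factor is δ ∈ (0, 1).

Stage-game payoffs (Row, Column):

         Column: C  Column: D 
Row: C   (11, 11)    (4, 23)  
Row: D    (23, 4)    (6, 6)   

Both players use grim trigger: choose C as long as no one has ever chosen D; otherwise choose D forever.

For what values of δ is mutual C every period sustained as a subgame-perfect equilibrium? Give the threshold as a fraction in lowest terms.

One-period gain from deviating is 23 − 11 = 12. The loss is 11 − 6 = 5 in every subsequent period, with present value 5·δ/(1−δ).
Deviation is unprofitable when 5·δ/(1−δ) ≥ 12, i.e. δ/(1−δ) ≥ 12/5.
Equivalently δ ≥ 12/(12+5) = 12/17.

12/17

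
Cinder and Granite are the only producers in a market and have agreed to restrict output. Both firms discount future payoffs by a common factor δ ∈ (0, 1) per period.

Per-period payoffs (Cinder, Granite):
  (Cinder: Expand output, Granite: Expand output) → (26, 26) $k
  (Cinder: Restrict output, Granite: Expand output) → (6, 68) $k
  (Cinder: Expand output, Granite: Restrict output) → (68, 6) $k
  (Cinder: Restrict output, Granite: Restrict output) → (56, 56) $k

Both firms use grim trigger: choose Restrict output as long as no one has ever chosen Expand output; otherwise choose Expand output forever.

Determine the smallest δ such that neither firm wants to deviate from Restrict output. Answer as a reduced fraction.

2/7

Cooperation forever yields 56 each period: 56/(1−δ).
Deviating yields 68 once, then 26 forever: 68 + 26δ/(1−δ).
No profitable deviation requires 56/(1−δ) ≥ 68 + 26δ/(1−δ).
Multiplying by (1−δ): 56 ≥ 68(1−δ) + 26δ = 68 − 42δ.
So 42δ ≥ 12, i.e. δ ≥ 12/42 = 2/7.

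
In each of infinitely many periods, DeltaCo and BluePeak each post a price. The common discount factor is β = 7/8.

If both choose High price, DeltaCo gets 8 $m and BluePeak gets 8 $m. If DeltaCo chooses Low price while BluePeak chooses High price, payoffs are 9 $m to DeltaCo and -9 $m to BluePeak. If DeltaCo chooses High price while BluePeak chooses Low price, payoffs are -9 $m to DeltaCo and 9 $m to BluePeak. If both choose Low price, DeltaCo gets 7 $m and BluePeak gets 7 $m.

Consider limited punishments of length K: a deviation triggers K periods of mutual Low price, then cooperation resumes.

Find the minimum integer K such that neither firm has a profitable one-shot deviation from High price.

2

No profitable deviation requires (8−7)(β+…+β^K) ≥ 9−8, i.e. β+…+β^K ≥ 1 ≈ 1.0000.
With β = 7/8, the partial sums are K=1: 0.8750, K=2: 1.6406.
K = 2 is the first length at which the sum reaches 1.0000.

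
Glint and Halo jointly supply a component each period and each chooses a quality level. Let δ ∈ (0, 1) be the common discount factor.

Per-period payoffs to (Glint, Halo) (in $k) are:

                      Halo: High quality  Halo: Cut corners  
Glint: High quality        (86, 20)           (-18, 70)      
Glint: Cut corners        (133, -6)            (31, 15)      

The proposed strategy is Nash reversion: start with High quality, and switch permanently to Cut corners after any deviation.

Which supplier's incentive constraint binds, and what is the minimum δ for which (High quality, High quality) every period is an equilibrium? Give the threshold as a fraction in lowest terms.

Halo; δ ≥ 10/11

Glint's threshold: (133−86)/(133−31) = 47/102.
Halo's threshold: (70−20)/(70−15) = 10/11.
47/102 < 10/11, so Halo binds and δ* = 10/11.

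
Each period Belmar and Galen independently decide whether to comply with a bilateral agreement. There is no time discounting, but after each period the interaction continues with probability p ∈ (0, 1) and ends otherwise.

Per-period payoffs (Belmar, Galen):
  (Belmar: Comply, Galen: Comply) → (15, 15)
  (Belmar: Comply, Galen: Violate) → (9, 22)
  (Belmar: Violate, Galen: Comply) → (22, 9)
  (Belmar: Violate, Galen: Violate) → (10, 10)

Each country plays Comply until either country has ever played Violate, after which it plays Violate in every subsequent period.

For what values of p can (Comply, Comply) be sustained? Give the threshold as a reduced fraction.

7/12

Expected cooperation value is 15 + p·15 + p²·15 + … = 15/(1−p); deviation gives 22 + p·10/(1−p).
15 ≥ 22(1−p) + 10p ⇒ 12p ≥ 7 ⇒ p ≥ 7/12.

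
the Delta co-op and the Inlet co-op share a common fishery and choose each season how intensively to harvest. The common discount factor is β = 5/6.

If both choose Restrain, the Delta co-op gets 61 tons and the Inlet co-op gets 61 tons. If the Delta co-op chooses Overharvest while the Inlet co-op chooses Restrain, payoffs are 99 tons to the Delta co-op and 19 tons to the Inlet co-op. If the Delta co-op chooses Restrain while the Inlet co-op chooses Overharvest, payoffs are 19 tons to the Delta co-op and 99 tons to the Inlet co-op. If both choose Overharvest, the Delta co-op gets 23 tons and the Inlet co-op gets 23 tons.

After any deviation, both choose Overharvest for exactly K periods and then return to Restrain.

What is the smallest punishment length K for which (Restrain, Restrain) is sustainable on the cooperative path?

2

Need Σ_{k=1}^{K} β^k ≥ (99−61)/(61−23) = 1.0000 at β = 5/6.
At K = 1 the sum is 0.8333 < 1.0000; at K = 2 it is 1.5278 ≥ 1.0000.
So the minimum punishment length is K = 2.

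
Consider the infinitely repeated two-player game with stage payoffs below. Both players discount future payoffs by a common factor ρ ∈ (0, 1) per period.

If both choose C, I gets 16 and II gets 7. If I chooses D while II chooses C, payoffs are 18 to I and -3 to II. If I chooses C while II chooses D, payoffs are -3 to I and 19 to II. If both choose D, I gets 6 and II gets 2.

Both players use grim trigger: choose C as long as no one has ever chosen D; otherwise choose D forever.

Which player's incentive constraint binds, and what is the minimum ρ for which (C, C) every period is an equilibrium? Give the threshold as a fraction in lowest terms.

II; ρ ≥ 12/17

I's threshold: (18−16)/(18−6) = 1/6.
II's threshold: (19−7)/(19−2) = 12/17.
1/6 < 12/17, so II binds and ρ* = 12/17.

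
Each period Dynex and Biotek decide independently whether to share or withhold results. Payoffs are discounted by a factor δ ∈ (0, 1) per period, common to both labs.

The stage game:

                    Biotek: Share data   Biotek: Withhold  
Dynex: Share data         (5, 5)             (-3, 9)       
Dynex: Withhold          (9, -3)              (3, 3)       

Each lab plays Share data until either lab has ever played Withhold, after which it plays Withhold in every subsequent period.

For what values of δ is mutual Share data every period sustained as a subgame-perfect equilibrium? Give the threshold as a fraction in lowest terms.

2/3

5/(1−δ) ≥ 9 + 3δ/(1−δ)
5 ≥ 9 − 6δ
δ ≥ 4/6 = 2/3.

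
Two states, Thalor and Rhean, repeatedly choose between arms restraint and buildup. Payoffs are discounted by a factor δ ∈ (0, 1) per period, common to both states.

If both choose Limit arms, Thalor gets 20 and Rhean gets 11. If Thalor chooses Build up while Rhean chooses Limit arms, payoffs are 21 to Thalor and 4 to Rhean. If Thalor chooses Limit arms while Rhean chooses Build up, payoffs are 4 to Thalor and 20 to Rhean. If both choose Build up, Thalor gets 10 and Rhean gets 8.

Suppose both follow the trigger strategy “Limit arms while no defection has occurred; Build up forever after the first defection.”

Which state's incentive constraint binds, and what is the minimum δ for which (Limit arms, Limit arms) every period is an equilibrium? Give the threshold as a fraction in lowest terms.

Rhean; δ ≥ 3/4

For Thalor: deviation gain 21−20 = 1, per-period punishment loss 20−10 = 10. IC gives δ ≥ 1/11.
For Rhean: gain 9, loss 3 per period, so δ ≥ 9/12 = 3/4.
The tighter constraint is Rhean's, so cooperation needs δ ≥ 3/4.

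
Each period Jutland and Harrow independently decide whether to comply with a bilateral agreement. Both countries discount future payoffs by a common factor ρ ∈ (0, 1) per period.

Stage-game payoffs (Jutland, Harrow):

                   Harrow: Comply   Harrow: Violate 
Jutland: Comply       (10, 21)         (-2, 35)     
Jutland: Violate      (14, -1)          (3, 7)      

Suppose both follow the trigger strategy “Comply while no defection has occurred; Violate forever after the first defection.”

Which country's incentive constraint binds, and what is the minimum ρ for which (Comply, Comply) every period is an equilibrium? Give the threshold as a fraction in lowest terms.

Jutland's threshold: (14−10)/(14−3) = 4/11.
Harrow's threshold: (35−21)/(35−7) = 1/2.
4/11 < 1/2, so Harrow binds and ρ* = 1/2.

Harrow; ρ ≥ 1/2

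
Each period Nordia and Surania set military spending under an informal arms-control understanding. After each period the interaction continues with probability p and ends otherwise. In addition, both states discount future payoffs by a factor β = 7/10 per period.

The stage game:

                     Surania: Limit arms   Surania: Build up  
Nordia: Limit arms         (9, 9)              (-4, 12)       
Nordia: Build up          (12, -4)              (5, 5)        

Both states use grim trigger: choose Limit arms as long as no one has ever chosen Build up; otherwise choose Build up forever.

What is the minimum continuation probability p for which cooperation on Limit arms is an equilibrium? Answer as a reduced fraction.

With continuation probability p and discount β, the effective per-period discount factor is βp.
Grim-trigger IC: βp ≥ (12−9)/(12−5) = 3/7.
So p ≥ (3/7)/(7/10) = 30/49.

30/49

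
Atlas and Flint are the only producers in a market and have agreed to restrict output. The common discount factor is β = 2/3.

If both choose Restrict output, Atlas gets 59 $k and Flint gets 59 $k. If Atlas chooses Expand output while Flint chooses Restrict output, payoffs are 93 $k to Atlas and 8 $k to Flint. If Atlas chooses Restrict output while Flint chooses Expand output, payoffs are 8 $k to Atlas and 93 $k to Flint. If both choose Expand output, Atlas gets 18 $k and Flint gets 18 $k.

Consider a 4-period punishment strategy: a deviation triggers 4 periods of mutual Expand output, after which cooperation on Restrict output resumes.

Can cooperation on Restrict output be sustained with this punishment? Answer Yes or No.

Comparing payoff streams over the 5 periods until play realigns: cooperate → 59(1+β+…+β^4); deviate → 93 + 18(β+…+β^4).
Cooperation is sustained iff (59−18)(β+…+β^4) ≥ 93−59.
β+…+β^4 = 2/3·(1−(2/3)^4)/(1−2/3) = 1.6049, and (93−59)/(59−18) = 0.8293.
1.6049 ≥ 0.8293, so cooperation is sustainable.

Yes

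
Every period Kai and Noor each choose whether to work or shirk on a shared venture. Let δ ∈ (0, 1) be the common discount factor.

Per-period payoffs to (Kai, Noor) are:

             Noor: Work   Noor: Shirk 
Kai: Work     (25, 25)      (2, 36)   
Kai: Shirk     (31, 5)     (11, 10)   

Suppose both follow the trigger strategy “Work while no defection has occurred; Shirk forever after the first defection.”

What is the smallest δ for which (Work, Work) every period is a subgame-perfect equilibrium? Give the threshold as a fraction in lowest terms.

Kai: cooperation gives 25 each period; deviation gives 31 once then 11 forever.
  25/(1−δ) ≥ 31 + 11δ/(1−δ) ⇒ δ ≥ 6/20 = 3/10.
Noor: cooperation gives 25 each period; deviation gives 36 once then 10 forever.
  δ ≥ 11/26.
Both must hold, so the binding constraint is Noor's: δ ≥ 11/26.

11/26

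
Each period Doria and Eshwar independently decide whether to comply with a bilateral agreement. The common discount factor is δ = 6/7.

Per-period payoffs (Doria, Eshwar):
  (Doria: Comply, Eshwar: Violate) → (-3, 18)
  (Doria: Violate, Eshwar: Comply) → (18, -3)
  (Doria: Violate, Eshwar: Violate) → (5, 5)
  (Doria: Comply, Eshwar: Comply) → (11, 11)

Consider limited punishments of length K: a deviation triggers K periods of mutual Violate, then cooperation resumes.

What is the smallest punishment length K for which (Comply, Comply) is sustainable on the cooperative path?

IC: δ(1−δ^K)/(1−δ) ≥ (18−11)/(11−5) = 7/6.
With δ = 6/7: need 1 − δ^K ≥ 7/6·(1−6/7)/(6/7), i.e. δ^K ≤ 0.8056.
Since (6/7)^1 = 0.8571 and (6/7)^2 = 0.7347, the smallest such K is 2.

2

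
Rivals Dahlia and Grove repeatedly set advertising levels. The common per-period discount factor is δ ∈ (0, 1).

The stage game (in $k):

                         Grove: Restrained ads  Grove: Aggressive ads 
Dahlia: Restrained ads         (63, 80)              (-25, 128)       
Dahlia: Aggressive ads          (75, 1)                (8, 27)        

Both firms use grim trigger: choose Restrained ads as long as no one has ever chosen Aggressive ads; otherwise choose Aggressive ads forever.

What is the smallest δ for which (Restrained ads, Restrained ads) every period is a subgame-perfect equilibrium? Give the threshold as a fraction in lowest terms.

Dahlia's threshold: (75−63)/(75−8) = 12/67.
Grove's threshold: (128−80)/(128−27) = 48/101.
12/67 < 48/101, so Grove binds and δ* = 48/101.

48/101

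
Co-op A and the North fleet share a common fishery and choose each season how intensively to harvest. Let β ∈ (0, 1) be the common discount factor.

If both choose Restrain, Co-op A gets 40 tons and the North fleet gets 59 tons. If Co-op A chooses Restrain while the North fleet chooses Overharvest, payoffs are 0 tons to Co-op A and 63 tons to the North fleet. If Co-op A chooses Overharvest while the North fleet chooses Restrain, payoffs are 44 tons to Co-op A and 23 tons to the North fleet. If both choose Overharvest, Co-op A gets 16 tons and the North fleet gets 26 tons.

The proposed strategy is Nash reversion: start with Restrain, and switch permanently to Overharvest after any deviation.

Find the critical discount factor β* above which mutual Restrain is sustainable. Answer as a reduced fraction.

Co-op A: cooperation gives 40 each period; deviation gives 44 once then 16 forever.
  40/(1−β) ≥ 44 + 16β/(1−β) ⇒ β ≥ 4/28 = 1/7.
the North fleet: cooperation gives 59 each period; deviation gives 63 once then 26 forever.
  β ≥ 4/37.
Both must hold, so the binding constraint is Co-op A's: β ≥ 1/7.

1/7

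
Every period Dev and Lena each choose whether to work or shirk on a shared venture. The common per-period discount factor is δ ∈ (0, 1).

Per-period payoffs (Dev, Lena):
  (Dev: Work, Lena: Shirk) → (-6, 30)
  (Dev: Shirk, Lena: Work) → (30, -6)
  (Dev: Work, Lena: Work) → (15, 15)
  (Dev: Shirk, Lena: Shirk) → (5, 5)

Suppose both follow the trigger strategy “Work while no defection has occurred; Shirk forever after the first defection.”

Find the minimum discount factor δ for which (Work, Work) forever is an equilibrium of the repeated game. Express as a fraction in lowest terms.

3/5

Cooperation forever yields 15 each period: 15/(1−δ).
Deviating yields 30 once, then 5 forever: 30 + 5δ/(1−δ).
No profitable deviation requires 15/(1−δ) ≥ 30 + 5δ/(1−δ).
Multiplying by (1−δ): 15 ≥ 30(1−δ) + 5δ = 30 − 25δ.
So 25δ ≥ 15, i.e. δ ≥ 15/25 = 3/5.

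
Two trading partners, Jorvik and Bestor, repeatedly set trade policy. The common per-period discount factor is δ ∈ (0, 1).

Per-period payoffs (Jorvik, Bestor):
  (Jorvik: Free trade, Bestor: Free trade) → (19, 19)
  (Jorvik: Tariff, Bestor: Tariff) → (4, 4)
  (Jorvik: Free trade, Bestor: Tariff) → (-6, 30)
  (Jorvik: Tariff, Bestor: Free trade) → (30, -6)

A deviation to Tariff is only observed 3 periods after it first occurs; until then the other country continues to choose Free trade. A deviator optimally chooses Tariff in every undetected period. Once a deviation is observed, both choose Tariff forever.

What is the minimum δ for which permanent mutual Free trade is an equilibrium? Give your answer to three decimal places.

The best deviation is to choose Tariff for all 3 undetected periods, earning 30 each, then 4 forever once detected.
Deviation value: 30(1−δ^3)/(1−δ) + 4δ^3/(1−δ); cooperation value: 19/(1−δ).
IC: 19 ≥ 30(1−δ^3) + 4δ^3 = 30 − 26δ^3.
So δ^3 ≥ 11/26, giving δ ≥ (11/26)^(1/3) ≈ 0.751.

0.751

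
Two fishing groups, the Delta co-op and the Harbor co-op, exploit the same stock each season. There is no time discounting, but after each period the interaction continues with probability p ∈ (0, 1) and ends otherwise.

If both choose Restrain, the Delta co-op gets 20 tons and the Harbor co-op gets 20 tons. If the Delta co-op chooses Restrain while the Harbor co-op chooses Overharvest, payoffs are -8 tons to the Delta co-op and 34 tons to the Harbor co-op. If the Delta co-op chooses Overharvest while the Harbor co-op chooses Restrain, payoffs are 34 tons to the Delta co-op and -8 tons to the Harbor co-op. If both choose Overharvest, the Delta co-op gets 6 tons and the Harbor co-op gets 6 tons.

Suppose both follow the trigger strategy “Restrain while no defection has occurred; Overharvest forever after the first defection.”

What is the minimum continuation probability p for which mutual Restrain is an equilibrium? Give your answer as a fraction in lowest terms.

1/2

With no time discounting, the continuation probability p plays the role of the discount factor.
Grim-trigger IC: 20/(1−p) ≥ 34 + 6p/(1−p) ⇒ p ≥ (34−20)/(34−6) = 1/2.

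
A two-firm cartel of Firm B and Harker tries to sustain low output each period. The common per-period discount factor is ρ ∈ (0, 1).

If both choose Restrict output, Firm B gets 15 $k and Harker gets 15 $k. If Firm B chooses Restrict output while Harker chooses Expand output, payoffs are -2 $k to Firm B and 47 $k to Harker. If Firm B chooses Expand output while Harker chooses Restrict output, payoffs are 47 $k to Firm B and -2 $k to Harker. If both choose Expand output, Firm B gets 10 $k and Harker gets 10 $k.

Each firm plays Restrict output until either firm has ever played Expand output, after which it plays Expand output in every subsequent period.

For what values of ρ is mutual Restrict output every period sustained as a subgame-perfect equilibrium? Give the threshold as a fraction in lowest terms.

32/37

15/(1−ρ) ≥ 47 + 10ρ/(1−ρ)
15 ≥ 47 − 37ρ
ρ ≥ 32/37.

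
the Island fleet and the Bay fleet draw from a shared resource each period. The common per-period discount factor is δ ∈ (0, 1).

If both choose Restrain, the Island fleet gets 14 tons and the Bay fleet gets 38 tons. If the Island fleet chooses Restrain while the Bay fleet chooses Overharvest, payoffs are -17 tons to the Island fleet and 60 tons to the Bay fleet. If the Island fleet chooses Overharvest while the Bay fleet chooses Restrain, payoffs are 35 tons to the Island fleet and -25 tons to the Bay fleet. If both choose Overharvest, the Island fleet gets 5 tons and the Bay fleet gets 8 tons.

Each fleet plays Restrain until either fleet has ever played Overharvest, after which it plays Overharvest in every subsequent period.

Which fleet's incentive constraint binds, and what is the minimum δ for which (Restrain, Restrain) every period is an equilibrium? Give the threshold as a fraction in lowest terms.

the Island fleet; δ ≥ 7/10

the Island fleet's threshold: (35−14)/(35−5) = 7/10.
the Bay fleet's threshold: (60−38)/(60−8) = 11/26.
7/10 > 11/26, so the Island fleet binds and δ* = 7/10.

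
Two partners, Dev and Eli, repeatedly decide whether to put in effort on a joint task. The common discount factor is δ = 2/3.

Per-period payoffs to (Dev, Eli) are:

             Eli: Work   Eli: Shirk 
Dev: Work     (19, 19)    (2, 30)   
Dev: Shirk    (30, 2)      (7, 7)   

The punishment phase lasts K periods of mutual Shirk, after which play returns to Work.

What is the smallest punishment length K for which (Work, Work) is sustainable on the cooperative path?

2

Need Σ_{k=1}^{K} δ^k ≥ (30−19)/(19−7) = 0.9167 at δ = 2/3.
At K = 1 the sum is 0.6667 < 0.9167; at K = 2 it is 1.1111 ≥ 0.9167.
So the minimum punishment length is K = 2.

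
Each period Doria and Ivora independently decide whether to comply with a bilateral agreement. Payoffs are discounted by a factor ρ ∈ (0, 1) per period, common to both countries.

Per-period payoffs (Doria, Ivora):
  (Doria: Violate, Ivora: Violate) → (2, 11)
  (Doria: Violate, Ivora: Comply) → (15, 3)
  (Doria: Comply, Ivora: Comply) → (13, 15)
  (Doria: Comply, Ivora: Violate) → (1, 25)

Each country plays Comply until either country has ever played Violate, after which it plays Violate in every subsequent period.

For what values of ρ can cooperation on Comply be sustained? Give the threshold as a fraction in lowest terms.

5/7

Doria: cooperation gives 13 each period; deviation gives 15 once then 2 forever.
  13/(1−ρ) ≥ 15 + 2ρ/(1−ρ) ⇒ ρ ≥ 2/13.
Ivora: cooperation gives 15 each period; deviation gives 25 once then 11 forever.
  ρ ≥ 10/14 = 5/7.
Both must hold, so the binding constraint is Ivora's: ρ ≥ 5/7.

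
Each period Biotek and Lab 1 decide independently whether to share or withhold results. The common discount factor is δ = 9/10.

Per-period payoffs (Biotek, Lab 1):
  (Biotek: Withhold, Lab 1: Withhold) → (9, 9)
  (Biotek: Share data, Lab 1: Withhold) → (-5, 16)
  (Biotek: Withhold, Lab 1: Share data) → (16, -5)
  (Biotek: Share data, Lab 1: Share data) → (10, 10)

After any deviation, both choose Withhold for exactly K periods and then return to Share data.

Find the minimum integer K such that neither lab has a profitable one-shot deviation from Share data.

11

IC: δ(1−δ^K)/(1−δ) ≥ (16−10)/(10−9) = 6.
With δ = 9/10: need 1 − δ^K ≥ 6·(1−9/10)/(9/10), i.e. δ^K ≤ 0.3333.
Since (9/10)^10 = 0.3487 and (9/10)^11 = 0.3138, the smallest such K is 11.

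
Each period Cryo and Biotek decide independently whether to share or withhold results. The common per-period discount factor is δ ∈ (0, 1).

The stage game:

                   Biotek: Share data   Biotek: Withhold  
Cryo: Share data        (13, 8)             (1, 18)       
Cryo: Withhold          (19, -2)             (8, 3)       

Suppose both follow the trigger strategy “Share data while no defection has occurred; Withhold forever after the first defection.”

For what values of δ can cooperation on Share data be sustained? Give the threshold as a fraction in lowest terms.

Cryo's threshold: (19−13)/(19−8) = 6/11.
Biotek's threshold: (18−8)/(18−3) = 2/3.
6/11 < 2/3, so Biotek binds and δ* = 2/3.

2/3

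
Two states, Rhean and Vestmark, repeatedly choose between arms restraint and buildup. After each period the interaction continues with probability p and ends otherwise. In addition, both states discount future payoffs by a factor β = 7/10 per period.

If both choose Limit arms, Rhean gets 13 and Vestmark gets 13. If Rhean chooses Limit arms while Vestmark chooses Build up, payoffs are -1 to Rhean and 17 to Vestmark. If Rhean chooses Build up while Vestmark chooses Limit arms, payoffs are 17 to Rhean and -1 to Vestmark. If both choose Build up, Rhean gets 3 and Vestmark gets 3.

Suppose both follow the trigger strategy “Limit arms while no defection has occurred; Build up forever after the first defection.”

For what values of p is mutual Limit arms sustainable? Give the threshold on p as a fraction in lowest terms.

20/49

With continuation probability p and discount β, the effective per-period discount factor is βp.
Grim-trigger IC: βp ≥ (17−13)/(17−3) = 2/7.
So p ≥ (2/7)/(7/10) = 20/49.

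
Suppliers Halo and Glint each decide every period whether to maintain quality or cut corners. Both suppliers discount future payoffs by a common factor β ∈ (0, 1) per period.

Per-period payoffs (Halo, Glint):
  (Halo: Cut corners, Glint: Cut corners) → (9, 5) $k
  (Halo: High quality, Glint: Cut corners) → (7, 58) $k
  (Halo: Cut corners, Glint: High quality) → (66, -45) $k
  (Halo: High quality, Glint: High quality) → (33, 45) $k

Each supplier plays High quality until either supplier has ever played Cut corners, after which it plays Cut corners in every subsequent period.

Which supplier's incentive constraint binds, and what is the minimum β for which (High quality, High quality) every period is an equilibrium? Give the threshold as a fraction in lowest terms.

Halo's threshold: (66−33)/(66−9) = 11/19.
Glint's threshold: (58−45)/(58−5) = 13/53.
11/19 > 13/53, so Halo binds and β* = 11/19.

Halo; β ≥ 11/19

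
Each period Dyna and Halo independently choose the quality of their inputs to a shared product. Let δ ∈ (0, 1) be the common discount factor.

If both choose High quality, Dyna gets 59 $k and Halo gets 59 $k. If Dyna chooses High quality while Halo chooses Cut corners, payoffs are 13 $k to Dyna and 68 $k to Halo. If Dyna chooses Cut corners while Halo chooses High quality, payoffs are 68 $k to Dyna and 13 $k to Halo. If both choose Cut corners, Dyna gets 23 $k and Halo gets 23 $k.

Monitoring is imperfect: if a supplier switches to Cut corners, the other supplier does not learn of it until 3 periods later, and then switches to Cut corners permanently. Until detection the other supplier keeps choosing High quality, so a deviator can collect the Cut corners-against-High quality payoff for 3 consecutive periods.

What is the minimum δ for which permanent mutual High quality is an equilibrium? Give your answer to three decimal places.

A deviator earns 68 for 3 periods, then 23 forever; cooperating earns 59 forever. Multiplying the IC by (1−δ):
59 ≥ 68(1−δ^3) + 23δ^3, so 45·δ^3 ≥ 9 and δ^3 ≥ 1/5.
δ ≥ (1/5)^(1/3) ≈ 0.585.

0.585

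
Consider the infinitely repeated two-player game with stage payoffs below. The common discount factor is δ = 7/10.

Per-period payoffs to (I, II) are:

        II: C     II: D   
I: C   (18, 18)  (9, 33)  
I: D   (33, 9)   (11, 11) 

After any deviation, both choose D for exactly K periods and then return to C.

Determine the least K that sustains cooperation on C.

8

No profitable deviation requires (18−11)(δ+…+δ^K) ≥ 33−18, i.e. δ+…+δ^K ≥ 15/7 ≈ 2.1429.
With δ = 7/10, the partial sums are K=1: 0.7000, K=2: 1.1900, …, K=6: 2.0588, K=7: 2.1412, K=8: 2.1988.
K = 8 is the first length at which the sum reaches 2.1429.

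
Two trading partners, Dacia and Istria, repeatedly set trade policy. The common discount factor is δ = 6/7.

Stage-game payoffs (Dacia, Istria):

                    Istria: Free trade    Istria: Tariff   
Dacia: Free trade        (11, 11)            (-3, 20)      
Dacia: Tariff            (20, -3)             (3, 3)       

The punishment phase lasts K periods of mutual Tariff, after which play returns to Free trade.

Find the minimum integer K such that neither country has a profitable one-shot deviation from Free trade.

2

IC: δ(1−δ^K)/(1−δ) ≥ (20−11)/(11−3) = 9/8.
With δ = 6/7: need 1 − δ^K ≥ 9/8·(1−6/7)/(6/7), i.e. δ^K ≤ 0.8125.
Since (6/7)^1 = 0.8571 and (6/7)^2 = 0.7347, the smallest such K is 2.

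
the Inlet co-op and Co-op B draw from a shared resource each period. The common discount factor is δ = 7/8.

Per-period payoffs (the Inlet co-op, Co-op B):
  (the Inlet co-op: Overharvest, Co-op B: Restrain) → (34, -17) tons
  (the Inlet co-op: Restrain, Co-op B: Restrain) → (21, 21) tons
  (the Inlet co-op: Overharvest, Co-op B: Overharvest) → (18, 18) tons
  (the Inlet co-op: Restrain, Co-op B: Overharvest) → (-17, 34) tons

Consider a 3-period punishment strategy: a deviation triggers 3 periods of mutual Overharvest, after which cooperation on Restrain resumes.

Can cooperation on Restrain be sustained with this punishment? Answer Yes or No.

No

Comparing payoff streams over the 4 periods until play realigns: cooperate → 21(1+δ+…+δ^3); deviate → 34 + 18(δ+…+δ^3).
Cooperation is sustained iff (21−18)(δ+…+δ^3) ≥ 34−21.
δ+…+δ^3 = 7/8·(1−(7/8)^3)/(1−7/8) = 2.3105, and (34−21)/(21−18) = 4.3333.
2.3105 < 4.3333, so cooperation is not sustainable.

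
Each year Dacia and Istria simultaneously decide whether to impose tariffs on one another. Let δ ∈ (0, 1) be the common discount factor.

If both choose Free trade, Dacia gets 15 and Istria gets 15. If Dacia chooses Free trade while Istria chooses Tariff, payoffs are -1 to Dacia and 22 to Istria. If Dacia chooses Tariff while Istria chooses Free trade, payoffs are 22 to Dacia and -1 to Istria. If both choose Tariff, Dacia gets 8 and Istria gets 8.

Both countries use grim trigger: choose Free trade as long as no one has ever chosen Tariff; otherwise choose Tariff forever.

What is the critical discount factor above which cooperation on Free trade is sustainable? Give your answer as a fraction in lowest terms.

Under grim trigger the critical discount factor is (T−C)/(T−P) with T = 22, C = 15, P = 8.
δ* = (22−15)/(22−8) = 7/14 = 1/2.

1/2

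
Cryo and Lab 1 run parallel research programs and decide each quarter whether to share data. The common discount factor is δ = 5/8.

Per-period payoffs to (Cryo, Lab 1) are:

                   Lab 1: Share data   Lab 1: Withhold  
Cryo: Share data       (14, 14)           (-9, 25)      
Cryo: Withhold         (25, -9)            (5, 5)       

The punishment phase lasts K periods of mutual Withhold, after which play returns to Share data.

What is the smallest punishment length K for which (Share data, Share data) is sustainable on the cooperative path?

No profitable deviation requires (14−5)(δ+…+δ^K) ≥ 25−14, i.e. δ+…+δ^K ≥ 11/9 ≈ 1.2222.
With δ = 5/8, the partial sums are K=1: 0.6250, K=2: 1.0156, K=3: 1.2598.
K = 3 is the first length at which the sum reaches 1.2222.

3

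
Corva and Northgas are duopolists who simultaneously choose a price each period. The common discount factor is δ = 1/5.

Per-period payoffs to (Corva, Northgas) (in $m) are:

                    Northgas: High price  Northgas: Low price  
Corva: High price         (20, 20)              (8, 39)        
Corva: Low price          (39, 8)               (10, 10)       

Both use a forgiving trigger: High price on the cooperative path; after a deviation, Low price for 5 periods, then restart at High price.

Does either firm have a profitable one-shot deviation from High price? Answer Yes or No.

Yes

A one-shot deviation gives 39 now, then 10 for 5 periods, then back to 20.
Gain from deviating: (39−20) today; loss: (20−10) in each of the next 5 periods.
No-deviation condition: (20−10)(δ+…+δ^5) ≥ 39−20, i.e. δ+…+δ^5 ≥ 19/10.
At δ = 1/5: δ+…+δ^5 = 0.2499 < 1.9000.
So cooperation is not sustainable.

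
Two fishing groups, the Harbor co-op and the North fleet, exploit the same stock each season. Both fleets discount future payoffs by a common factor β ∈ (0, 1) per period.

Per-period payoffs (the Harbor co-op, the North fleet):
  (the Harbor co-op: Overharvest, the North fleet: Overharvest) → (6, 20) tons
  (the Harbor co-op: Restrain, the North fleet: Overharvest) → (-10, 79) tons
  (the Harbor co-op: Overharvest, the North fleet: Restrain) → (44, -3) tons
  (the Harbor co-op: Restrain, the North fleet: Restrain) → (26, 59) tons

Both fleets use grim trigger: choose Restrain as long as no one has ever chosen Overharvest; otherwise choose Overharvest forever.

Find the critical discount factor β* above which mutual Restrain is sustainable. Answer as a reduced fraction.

the Harbor co-op: cooperation gives 26 each period; deviation gives 44 once then 6 forever.
  26/(1−β) ≥ 44 + 6β/(1−β) ⇒ β ≥ 18/38 = 9/19.
the North fleet: cooperation gives 59 each period; deviation gives 79 once then 20 forever.
  β ≥ 20/59.
Both must hold, so the binding constraint is the Harbor co-op's: β ≥ 9/19.

9/19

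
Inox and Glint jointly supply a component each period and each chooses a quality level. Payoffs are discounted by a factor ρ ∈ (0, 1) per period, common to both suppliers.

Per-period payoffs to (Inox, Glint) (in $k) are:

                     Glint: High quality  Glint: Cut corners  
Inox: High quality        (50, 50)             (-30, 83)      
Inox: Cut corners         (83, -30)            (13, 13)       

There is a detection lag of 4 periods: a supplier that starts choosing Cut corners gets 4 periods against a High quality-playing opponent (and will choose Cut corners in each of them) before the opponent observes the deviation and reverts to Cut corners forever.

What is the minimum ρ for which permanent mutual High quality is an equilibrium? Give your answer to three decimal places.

0.829

Deviating for the 4 undetected periods gains 83−50 = 33 per period over cooperation, then loses 50−13 = 37 per period forever once punishment starts.
Gain: 33(1 + ρ + … + ρ^3); loss: 37·ρ^4/(1−ρ).
No profitable deviation ⇔ 33(1−ρ^4) ≤ 37·ρ^4, i.e. ρ^4 ≥ 33/(33+37) = 33/70.
Hence ρ ≥ (33/70)^(1/4) ≈ 0.829.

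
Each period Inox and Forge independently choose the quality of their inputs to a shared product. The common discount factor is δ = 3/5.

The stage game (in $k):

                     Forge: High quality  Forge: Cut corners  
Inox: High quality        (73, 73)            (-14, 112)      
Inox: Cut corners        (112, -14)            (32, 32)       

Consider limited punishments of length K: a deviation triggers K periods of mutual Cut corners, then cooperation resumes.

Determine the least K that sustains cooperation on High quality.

Need Σ_{k=1}^{K} δ^k ≥ (112−73)/(73−32) = 0.9512 at δ = 3/5.
At K = 1 the sum is 0.6000 < 0.9512; at K = 2 it is 0.9600 ≥ 0.9512.
So the minimum punishment length is K = 2.

2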